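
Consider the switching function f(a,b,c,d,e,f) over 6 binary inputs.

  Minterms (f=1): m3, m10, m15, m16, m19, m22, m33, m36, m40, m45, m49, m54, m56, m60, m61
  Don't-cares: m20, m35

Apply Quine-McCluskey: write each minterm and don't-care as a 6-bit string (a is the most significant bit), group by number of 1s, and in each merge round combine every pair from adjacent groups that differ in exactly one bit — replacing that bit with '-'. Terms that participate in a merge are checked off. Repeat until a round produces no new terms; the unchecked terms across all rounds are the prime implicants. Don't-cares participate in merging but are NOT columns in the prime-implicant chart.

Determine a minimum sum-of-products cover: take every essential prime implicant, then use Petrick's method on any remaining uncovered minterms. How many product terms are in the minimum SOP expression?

size-2^0 implicants → 000011(✓)  001010  001111  010000(✓)  010011(✓)  010100(✓)  010110(✓)  100001(✓)  100011(✓)  100100  101000(✓)  101101(✓)  110001(✓)  110110(✓)  111000(✓)  111100(✓)  111101(✓)
size-2^1 implicants → -00011  -10110  0-0011  010-00  0101-0  1-0001  1-1000  1-1101  1000-1  111-00  11110-
Unchecked terms (primes): -00011, -10110, 0-0011, 001010, 001111, 010-00, 0101-0, 1-0001, 1-1000, 1-1101, 1000-1, 100100, 111-00, 11110-
Minterm coverage:
  m3 ⊆ -00011,0-0011
  m10 ⊆ 001010 [E]
  m15 ⊆ 001111 [E]
  m16 ⊆ 010-00 [E]
  m19 ⊆ 0-0011 [E]
  m22 ⊆ -10110,0101-0
  m33 ⊆ 1-0001,1000-1
  m36 ⊆ 100100 [E]
  m40 ⊆ 1-1000 [E]
  m45 ⊆ 1-1101 [E]
  m49 ⊆ 1-0001 [E]
  m54 ⊆ -10110 [E]
  m56 ⊆ 1-1000,111-00
  m60 ⊆ 111-00,11110-
  m61 ⊆ 1-1101,11110-
E = {-10110, 0-0011, 001010, 001111, 010-00, 1-0001, 1-1000, 1-1101, 100100}
Petrick residual → 111-00
Cover = bc'def' + a'c'd'ef + a'b'cd'ef' + a'b'cdef + a'bc'e'f' + ac'd'e'f + acd'e'f' + acde'f + ab'c'de'f' + abce'f'  |cover|=10

10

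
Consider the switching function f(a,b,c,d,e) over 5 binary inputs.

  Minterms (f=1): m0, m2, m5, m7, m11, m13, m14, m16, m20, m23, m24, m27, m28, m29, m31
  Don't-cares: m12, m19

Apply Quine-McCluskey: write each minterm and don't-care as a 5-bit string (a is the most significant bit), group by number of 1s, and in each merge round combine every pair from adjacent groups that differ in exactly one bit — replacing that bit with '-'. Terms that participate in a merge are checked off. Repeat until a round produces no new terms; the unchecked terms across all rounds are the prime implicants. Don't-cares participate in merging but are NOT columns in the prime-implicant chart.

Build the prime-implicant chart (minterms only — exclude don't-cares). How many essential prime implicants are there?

size-2^0 implicants → 00000(✓)  00010(✓)  00101(✓)  00111(✓)  01011(✓)  01100(✓)  01101(✓)  01110(✓)  10000(✓)  10011(✓)  10100(✓)  10111(✓)  11000(✓)  11011(✓)  11100(✓)  11101(✓)  11111(✓)
size-2^1 implicants → -0000  -0111  -1011  -1100(✓)  -1101(✓)  0-101  000-0  001-1  011-0  0110-(✓)  1-000(✓)  1-011(✓)  1-100(✓)  1-111(✓)  10-00(✓)  10-11(✓)  11-00(✓)  11-11(✓)  111-1  1110-(✓)
size-2^2 implicants → -110-  1--00  1--11
Unchecked terms (primes): -0000, -0111, -1011, -110-, 0-101, 000-0, 001-1, 011-0, 1--00, 1--11, 111-1
Minterm coverage:
  m0 ⊆ -0000,000-0
  m2 ⊆ 000-0 [E]
  m5 ⊆ 0-101,001-1
  m7 ⊆ -0111,001-1
  m11 ⊆ -1011 [E]
  m13 ⊆ -110-,0-101
  m14 ⊆ 011-0 [E]
  m16 ⊆ -0000,1--00
  m20 ⊆ 1--00 [E]
  m23 ⊆ -0111,1--11
  m24 ⊆ 1--00 [E]
  m27 ⊆ -1011,1--11
  m28 ⊆ -110-,1--00
  m29 ⊆ -110-,111-1
  m31 ⊆ 1--11,111-1
E = {-1011, 000-0, 011-0, 1--00}

4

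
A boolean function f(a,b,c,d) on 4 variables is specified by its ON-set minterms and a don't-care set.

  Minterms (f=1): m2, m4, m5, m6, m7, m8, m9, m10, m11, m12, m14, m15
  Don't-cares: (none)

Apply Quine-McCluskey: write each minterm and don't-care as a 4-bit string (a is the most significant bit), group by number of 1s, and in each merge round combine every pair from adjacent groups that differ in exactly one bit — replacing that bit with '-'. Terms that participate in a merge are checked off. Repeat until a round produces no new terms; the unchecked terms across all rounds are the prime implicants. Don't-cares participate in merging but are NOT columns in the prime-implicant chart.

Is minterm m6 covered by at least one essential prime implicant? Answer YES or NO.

YES

Round 0: 0010✓ 0100✓ 0101✓ 0110✓ 0111✓ 1000✓ 1001✓ 1010✓ 1011✓ 1100✓ 1110✓ 1111✓
Round 1: -010✓ -100✓ -110✓ -111✓ 0-10✓ 01-0✓ 01-1✓ 010-✓ 011-✓ 1-00✓ 1-10✓ 1-11✓ 10-0✓ 10-1✓ 100-✓ 101-✓ 11-0✓ 111-✓
Round 2: --10 -1-0 -11- 01-- 1--0 1-1- 10--
PIs = {--10, -1-0, -11-, 01--, 1--0, 1-1-, 10--}
Coverage chart:
  m2: --10 ←essential
  m4: -1-0,01--
  m5: 01-- ←essential
  m6: --10,-1-0,-11-,01--
  m7: -11-,01--
  m8: 1--0,10--
  m9: 10-- ←essential
  m10: --10,1--0,1-1-,10--
  m11: 1-1-,10--
  m12: -1-0,1--0
  m14: --10,-1-0,-11-,1--0,1-1-
  m15: -11-,1-1-
Essential: --10, 01--, 10--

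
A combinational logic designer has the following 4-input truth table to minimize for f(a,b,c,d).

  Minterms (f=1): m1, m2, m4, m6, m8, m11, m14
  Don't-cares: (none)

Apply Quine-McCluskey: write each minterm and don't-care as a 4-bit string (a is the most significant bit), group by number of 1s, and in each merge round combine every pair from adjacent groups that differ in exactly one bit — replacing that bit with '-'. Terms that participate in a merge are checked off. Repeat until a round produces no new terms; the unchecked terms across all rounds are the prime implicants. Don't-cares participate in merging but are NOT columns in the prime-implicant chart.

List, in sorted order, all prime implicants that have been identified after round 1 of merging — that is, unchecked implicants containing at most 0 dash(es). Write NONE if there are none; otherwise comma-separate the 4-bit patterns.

Round 0: 0001 0010✓ 0100✓ 0110✓ 1000 1011 1110✓
Round 1: -110 0-10 01-0
PIs = {-110, 0-10, 0001, 01-0, 1000, 1011}

0001, 1000, 1011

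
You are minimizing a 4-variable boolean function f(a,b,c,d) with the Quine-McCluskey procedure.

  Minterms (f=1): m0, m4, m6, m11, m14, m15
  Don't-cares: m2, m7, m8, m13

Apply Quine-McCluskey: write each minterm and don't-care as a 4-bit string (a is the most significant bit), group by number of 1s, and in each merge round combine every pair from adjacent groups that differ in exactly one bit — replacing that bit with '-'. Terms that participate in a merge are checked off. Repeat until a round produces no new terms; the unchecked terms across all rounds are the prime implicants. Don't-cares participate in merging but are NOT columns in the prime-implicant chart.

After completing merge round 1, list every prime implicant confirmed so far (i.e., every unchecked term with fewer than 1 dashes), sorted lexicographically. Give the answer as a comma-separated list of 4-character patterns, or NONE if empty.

NONE

size-2^0 implicants → 0000(✓)  0010(✓)  0100(✓)  0110(✓)  0111(✓)  1000(✓)  1011(✓)  1101(✓)  1110(✓)  1111(✓)
size-2^1 implicants → -000  -110(✓)  -111(✓)  0-00(✓)  0-10(✓)  00-0(✓)  01-0(✓)  011-(✓)  1-11  11-1  111-(✓)
size-2^2 implicants → -11-  0--0
Unchecked terms (primes): -000, -11-, 0--0, 1-11, 11-1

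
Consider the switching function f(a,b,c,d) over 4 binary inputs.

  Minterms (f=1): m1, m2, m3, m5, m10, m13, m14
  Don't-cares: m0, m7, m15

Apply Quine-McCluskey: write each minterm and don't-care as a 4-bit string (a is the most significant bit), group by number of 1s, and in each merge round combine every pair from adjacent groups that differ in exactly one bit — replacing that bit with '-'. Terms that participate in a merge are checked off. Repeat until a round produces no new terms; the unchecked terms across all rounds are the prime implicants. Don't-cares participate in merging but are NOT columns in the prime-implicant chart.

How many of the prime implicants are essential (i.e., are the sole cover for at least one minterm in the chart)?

Round 0: 0000✓ 0001✓ 0010✓ 0011✓ 0101✓ 0111✓ 1010✓ 1101✓ 1110✓ 1111✓
Round 1: -010 -101✓ -111✓ 0-01✓ 0-11✓ 00-0✓ 00-1✓ 000-✓ 001-✓ 01-1✓ 1-10 11-1✓ 111-
Round 2: -1-1 0--1 00--
PIs = {-010, -1-1, 0--1, 00--, 1-10, 111-}
Coverage chart:
  m1: 0--1,00--
  m2: -010,00--
  m3: 0--1,00--
  m5: -1-1,0--1
  m10: -010,1-10
  m13: -1-1 ←essential
  m14: 1-10,111-
Essential: -1-1

1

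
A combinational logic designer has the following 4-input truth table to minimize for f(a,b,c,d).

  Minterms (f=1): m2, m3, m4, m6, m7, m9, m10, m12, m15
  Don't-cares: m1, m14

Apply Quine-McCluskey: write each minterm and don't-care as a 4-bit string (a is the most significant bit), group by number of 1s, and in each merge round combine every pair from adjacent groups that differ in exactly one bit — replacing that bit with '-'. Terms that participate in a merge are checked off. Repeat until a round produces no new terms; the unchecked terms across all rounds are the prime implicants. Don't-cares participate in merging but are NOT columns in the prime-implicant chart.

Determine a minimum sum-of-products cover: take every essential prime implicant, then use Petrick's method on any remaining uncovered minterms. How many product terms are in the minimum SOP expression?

[col 0] 0001*, 0010*, 0011*, 0100*, 0110*, 0111*, 1001*, 1010*, 1100*, 1110*, 1111*
[col 1] -001, -010*, -100*, -110*, -111*, 0-10*, 0-11*, 00-1, 001-*, 01-0*, 011-*, 1-10*, 11-0*, 111-*
[col 2] --10, -1-0, -11-, 0-1-
Prime implicants: --10, -001, -1-0, -11-, 0-1-, 00-1
PI chart (minterm → PIs covering it):
  2 | --10,0-1-
  3 | 0-1-,00-1
  4 | -1-0  (sole → essential)
  6 | --10,-1-0,-11-,0-1-
  7 | -11-,0-1-
  9 | -001  (sole → essential)
  10 | --10  (sole → essential)
  12 | -1-0  (sole → essential)
  15 | -11-  (sole → essential)
Essential prime implicants: --10, -001, -1-0, -11-
Petrick residual → 0-1-
Minimum SOP uses 5 PIs: cd' + b'c'd + bd' + bc + a'c

5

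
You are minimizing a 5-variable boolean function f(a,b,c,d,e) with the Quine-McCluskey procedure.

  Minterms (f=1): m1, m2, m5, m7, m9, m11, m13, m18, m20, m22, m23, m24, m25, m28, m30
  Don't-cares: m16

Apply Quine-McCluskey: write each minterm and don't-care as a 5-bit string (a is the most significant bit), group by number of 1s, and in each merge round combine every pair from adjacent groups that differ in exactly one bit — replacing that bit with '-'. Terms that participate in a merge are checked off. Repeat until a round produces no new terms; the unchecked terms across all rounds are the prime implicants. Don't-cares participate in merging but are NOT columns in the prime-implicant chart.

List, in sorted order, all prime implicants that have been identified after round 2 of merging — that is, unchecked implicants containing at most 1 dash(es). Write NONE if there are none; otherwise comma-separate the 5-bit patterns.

-0010, -0111, -1001, 001-1, 010-1, 1011-, 1100-

Round 0: 00001✓ 00010✓ 00101✓ 00111✓ 01001✓ 01011✓ 01101✓ 10000✓ 10010✓ 10100✓ 10110✓ 10111✓ 11000✓ 11001✓ 11100✓ 11110✓
Round 1: -0010 -0111 -1001 0-001✓ 0-101✓ 00-01✓ 001-1 01-01✓ 010-1 1-000✓ 1-100✓ 1-110✓ 10-00✓ 10-10✓ 100-0✓ 101-0✓ 1011- 11-00✓ 1100- 111-0✓
Round 2: 0--01 1--00 1-1-0 10--0
PIs = {-0010, -0111, -1001, 0--01, 001-1, 010-1, 1--00, 1-1-0, 10--0, 1011-, 1100-}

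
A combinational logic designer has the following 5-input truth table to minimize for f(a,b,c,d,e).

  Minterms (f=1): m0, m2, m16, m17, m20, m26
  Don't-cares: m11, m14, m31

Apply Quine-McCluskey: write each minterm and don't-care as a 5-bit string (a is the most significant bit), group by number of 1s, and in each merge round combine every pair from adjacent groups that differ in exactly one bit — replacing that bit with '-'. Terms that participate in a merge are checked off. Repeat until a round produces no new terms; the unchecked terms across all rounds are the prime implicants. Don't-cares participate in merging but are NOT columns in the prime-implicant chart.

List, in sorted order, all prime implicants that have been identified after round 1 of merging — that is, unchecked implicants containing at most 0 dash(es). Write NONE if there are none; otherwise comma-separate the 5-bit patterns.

size-2^0 implicants → 00000(✓)  00010(✓)  01011  01110  10000(✓)  10001(✓)  10100(✓)  11010  11111
size-2^1 implicants → -0000  000-0  10-00  1000-
Unchecked terms (primes): -0000, 000-0, 01011, 01110, 10-00, 1000-, 11010, 11111

01011, 01110, 11010, 11111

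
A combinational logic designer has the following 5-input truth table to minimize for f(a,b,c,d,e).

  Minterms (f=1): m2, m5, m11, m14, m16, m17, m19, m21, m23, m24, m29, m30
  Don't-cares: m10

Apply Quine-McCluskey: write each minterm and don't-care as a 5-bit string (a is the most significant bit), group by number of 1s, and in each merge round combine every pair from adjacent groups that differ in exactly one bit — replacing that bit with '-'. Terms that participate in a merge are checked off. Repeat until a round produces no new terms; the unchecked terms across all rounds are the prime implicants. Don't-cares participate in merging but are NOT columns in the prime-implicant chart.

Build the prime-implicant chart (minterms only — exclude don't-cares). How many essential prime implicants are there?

size-2^0 implicants → 00010(✓)  00101(✓)  01010(✓)  01011(✓)  01110(✓)  10000(✓)  10001(✓)  10011(✓)  10101(✓)  10111(✓)  11000(✓)  11101(✓)  11110(✓)
size-2^1 implicants → -0101  -1110  0-010  01-10  0101-  1-000  1-101  10-01(✓)  10-11(✓)  100-1(✓)  1000-  101-1(✓)
size-2^2 implicants → 10--1
Unchecked terms (primes): -0101, -1110, 0-010, 01-10, 0101-, 1-000, 1-101, 10--1, 1000-
Minterm coverage:
  m2 ⊆ 0-010 [E]
  m5 ⊆ -0101 [E]
  m11 ⊆ 0101- [E]
  m14 ⊆ -1110,01-10
  m16 ⊆ 1-000,1000-
  m17 ⊆ 10--1,1000-
  m19 ⊆ 10--1 [E]
  m21 ⊆ -0101,1-101,10--1
  m23 ⊆ 10--1 [E]
  m24 ⊆ 1-000 [E]
  m29 ⊆ 1-101 [E]
  m30 ⊆ -1110 [E]
E = {-0101, -1110, 0-010, 0101-, 1-000, 1-101, 10--1}

7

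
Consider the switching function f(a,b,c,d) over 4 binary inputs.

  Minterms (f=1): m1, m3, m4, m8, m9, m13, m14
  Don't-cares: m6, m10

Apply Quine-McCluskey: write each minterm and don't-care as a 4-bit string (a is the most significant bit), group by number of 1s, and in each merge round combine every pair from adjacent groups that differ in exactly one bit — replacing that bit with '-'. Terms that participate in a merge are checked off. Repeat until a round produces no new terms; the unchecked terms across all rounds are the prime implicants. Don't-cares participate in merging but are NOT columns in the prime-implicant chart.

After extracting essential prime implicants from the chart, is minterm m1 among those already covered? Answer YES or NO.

size-2^0 implicants → 0001(✓)  0011(✓)  0100(✓)  0110(✓)  1000(✓)  1001(✓)  1010(✓)  1101(✓)  1110(✓)
size-2^1 implicants → -001  -110  00-1  01-0  1-01  1-10  10-0  100-
Unchecked terms (primes): -001, -110, 00-1, 01-0, 1-01, 1-10, 10-0, 100-
Minterm coverage:
  m1 ⊆ -001,00-1
  m3 ⊆ 00-1 [E]
  m4 ⊆ 01-0 [E]
  m8 ⊆ 10-0,100-
  m9 ⊆ -001,1-01,100-
  m13 ⊆ 1-01 [E]
  m14 ⊆ -110,1-10
E = {00-1, 01-0, 1-01}

YES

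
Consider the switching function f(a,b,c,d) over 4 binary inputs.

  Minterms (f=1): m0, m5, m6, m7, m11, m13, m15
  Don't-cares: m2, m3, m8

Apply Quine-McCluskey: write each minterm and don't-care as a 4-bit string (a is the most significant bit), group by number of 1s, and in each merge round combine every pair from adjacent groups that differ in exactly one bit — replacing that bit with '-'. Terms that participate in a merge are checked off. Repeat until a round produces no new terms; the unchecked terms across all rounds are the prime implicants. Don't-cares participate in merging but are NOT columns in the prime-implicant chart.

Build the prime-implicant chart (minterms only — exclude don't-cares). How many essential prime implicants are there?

size-2^0 implicants → 0000(✓)  0010(✓)  0011(✓)  0101(✓)  0110(✓)  0111(✓)  1000(✓)  1011(✓)  1101(✓)  1111(✓)
size-2^1 implicants → -000  -011(✓)  -101(✓)  -111(✓)  0-10(✓)  0-11(✓)  00-0  001-(✓)  01-1(✓)  011-(✓)  1-11(✓)  11-1(✓)
size-2^2 implicants → --11  -1-1  0-1-
Unchecked terms (primes): --11, -000, -1-1, 0-1-, 00-0
Minterm coverage:
  m0 ⊆ -000,00-0
  m5 ⊆ -1-1 [E]
  m6 ⊆ 0-1- [E]
  m7 ⊆ --11,-1-1,0-1-
  m11 ⊆ --11 [E]
  m13 ⊆ -1-1 [E]
  m15 ⊆ --11,-1-1
E = {--11, -1-1, 0-1-}

3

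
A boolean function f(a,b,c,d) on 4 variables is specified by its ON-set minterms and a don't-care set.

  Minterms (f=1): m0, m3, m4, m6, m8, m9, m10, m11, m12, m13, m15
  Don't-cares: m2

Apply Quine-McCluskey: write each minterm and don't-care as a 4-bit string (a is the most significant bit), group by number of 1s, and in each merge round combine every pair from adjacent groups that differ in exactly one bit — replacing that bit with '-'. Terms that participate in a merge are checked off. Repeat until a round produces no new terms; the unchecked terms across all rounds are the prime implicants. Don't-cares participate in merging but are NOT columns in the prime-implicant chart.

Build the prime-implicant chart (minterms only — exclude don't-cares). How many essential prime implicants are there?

size-2^0 implicants → 0000(✓)  0010(✓)  0011(✓)  0100(✓)  0110(✓)  1000(✓)  1001(✓)  1010(✓)  1011(✓)  1100(✓)  1101(✓)  1111(✓)
size-2^1 implicants → -000(✓)  -010(✓)  -011(✓)  -100(✓)  0-00(✓)  0-10(✓)  00-0(✓)  001-(✓)  01-0(✓)  1-00(✓)  1-01(✓)  1-11(✓)  10-0(✓)  10-1(✓)  100-(✓)  101-(✓)  11-1(✓)  110-(✓)
size-2^2 implicants → --00  -0-0  -01-  0--0  1--1  1-0-  10--
Unchecked terms (primes): --00, -0-0, -01-, 0--0, 1--1, 1-0-, 10--
Minterm coverage:
  m0 ⊆ --00,-0-0,0--0
  m3 ⊆ -01- [E]
  m4 ⊆ --00,0--0
  m6 ⊆ 0--0 [E]
  m8 ⊆ --00,-0-0,1-0-,10--
  m9 ⊆ 1--1,1-0-,10--
  m10 ⊆ -0-0,-01-,10--
  m11 ⊆ -01-,1--1,10--
  m12 ⊆ --00,1-0-
  m13 ⊆ 1--1,1-0-
  m15 ⊆ 1--1 [E]
E = {-01-, 0--0, 1--1}

3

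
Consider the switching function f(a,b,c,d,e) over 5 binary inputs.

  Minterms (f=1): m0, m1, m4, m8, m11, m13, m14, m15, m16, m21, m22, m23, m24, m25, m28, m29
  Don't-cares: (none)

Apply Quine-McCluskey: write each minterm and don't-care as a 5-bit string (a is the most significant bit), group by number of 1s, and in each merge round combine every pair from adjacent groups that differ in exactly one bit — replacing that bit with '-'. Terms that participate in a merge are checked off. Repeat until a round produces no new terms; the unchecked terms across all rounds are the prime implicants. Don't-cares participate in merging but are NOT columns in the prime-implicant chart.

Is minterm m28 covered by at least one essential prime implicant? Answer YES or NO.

Round 0: 00000✓ 00001✓ 00100✓ 01000✓ 01011✓ 01101✓ 01110✓ 01111✓ 10000✓ 10101✓ 10110✓ 10111✓ 11000✓ 11001✓ 11100✓ 11101✓
Round 1: -0000✓ -1000✓ -1101 0-000✓ 00-00 0000- 01-11 011-1 0111- 1-000✓ 1-101 101-1 1011- 11-00✓ 11-01✓ 1100-✓ 1110-✓
Round 2: --000 11-0-
PIs = {--000, -1101, 00-00, 0000-, 01-11, 011-1, 0111-, 1-101, 101-1, 1011-, 11-0-}
Coverage chart:
  m0: --000,00-00,0000-
  m1: 0000- ←essential
  m4: 00-00 ←essential
  m8: --000 ←essential
  m11: 01-11 ←essential
  m13: -1101,011-1
  m14: 0111- ←essential
  m15: 01-11,011-1,0111-
  m16: --000 ←essential
  m21: 1-101,101-1
  m22: 1011- ←essential
  m23: 101-1,1011-
  m24: --000,11-0-
  m25: 11-0- ←essential
  m28: 11-0- ←essential
  m29: -1101,1-101,11-0-
Essential: --000, 00-00, 0000-, 01-11, 0111-, 1011-, 11-0-

YES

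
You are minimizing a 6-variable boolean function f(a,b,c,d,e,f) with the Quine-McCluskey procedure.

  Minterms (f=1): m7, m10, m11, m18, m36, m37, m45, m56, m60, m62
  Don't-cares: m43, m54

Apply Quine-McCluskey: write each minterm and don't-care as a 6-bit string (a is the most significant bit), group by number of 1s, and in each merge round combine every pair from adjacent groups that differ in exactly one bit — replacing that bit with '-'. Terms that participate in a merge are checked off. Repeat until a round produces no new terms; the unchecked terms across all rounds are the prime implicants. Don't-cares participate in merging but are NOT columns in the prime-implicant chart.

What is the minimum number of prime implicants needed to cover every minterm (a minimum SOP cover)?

[col 0] 000111, 001010*, 001011*, 010010, 100100*, 100101*, 101011*, 101101*, 110110*, 111000*, 111100*, 111110*
[col 1] -01011, 00101-, 10-101, 10010-, 11-110, 111-00, 1111-0
Prime implicants: -01011, 000111, 00101-, 010010, 10-101, 10010-, 11-110, 111-00, 1111-0
PI chart (minterm → PIs covering it):
  7 | 000111  (sole → essential)
  10 | 00101-  (sole → essential)
  11 | -01011,00101-
  18 | 010010  (sole → essential)
  36 | 10010-  (sole → essential)
  37 | 10-101,10010-
  45 | 10-101  (sole → essential)
  56 | 111-00  (sole → essential)
  60 | 111-00,1111-0
  62 | 11-110,1111-0
Essential prime implicants: 000111, 00101-, 010010, 10-101, 10010-, 111-00
Petrick residual → 11-110
Minimum SOP uses 7 PIs: a'b'c'def + a'b'cd'e + a'bc'd'ef' + ab'de'f + ab'c'de' + abdef' + abce'f'

7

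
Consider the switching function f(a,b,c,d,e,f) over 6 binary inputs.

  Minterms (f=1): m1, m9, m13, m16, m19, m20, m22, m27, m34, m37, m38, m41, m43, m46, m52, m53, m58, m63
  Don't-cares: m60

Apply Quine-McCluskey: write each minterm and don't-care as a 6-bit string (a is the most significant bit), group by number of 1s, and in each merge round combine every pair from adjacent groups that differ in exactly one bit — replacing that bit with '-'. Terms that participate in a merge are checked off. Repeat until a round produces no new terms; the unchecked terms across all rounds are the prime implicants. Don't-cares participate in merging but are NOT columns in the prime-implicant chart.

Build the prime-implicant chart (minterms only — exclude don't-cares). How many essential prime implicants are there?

size-2^0 implicants → 000001(✓)  001001(✓)  001101(✓)  010000(✓)  010011(✓)  010100(✓)  010110(✓)  011011(✓)  100010(✓)  100101(✓)  100110(✓)  101001(✓)  101011(✓)  101110(✓)  110100(✓)  110101(✓)  111010  111100(✓)  111111
size-2^1 implicants → -01001  -10100  00-001  001-01  01-011  010-00  0101-0  1-0101  10-110  100-10  1010-1  11-100  11010-
Unchecked terms (primes): -01001, -10100, 00-001, 001-01, 01-011, 010-00, 0101-0, 1-0101, 10-110, 100-10, 1010-1, 11-100, 11010-, 111010, 111111
Minterm coverage:
  m1 ⊆ 00-001 [E]
  m9 ⊆ -01001,00-001,001-01
  m13 ⊆ 001-01 [E]
  m16 ⊆ 010-00 [E]
  m19 ⊆ 01-011 [E]
  m20 ⊆ -10100,010-00,0101-0
  m22 ⊆ 0101-0 [E]
  m27 ⊆ 01-011 [E]
  m34 ⊆ 100-10 [E]
  m37 ⊆ 1-0101 [E]
  m38 ⊆ 10-110,100-10
  m41 ⊆ -01001,1010-1
  m43 ⊆ 1010-1 [E]
  m46 ⊆ 10-110 [E]
  m52 ⊆ -10100,11-100,11010-
  m53 ⊆ 1-0101,11010-
  m58 ⊆ 111010 [E]
  m63 ⊆ 111111 [E]
E = {00-001, 001-01, 01-011, 010-00, 0101-0, 1-0101, 10-110, 100-10, 1010-1, 111010, 111111}

11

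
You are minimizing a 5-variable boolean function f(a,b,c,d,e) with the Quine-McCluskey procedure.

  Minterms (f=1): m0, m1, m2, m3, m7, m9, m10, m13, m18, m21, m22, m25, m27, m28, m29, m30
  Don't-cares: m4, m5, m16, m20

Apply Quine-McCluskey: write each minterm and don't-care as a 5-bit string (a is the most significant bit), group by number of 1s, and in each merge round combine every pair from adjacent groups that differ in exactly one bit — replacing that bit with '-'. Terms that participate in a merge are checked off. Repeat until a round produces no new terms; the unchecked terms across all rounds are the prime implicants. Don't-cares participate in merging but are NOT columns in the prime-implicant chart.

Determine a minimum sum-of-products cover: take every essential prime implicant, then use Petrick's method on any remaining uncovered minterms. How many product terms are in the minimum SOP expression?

7

Round 0: 00000✓ 00001✓ 00010✓ 00011✓ 00100✓ 00101✓ 00111✓ 01001✓ 01010✓ 01101✓ 10000✓ 10010✓ 10100✓ 10101✓ 10110✓ 11001✓ 11011✓ 11100✓ 11101✓ 11110✓
Round 1: -0000✓ -0010✓ -0100✓ -0101✓ -1001✓ -1101✓ 0-001✓ 0-010 0-101✓ 00-00✓ 00-01✓ 00-11✓ 000-0✓ 000-1✓ 0000-✓ 0001-✓ 001-1✓ 0010-✓ 01-01✓ 1-100✓ 1-101✓ 1-110✓ 10-00✓ 10-10✓ 100-0✓ 101-0✓ 1010-✓ 11-01✓ 110-1 111-0✓ 1110-✓
Round 2: --101 -0-00 -00-0 -010- -1-01 0--01 00--1 00-0- 000-- 1-1-0 1-10- 10--0
PIs = {--101, -0-00, -00-0, -010-, -1-01, 0--01, 0-010, 00--1, 00-0-, 000--, 1-1-0, 1-10-, 10--0, 110-1}
Coverage chart:
  m0: -0-00,-00-0,00-0-,000--
  m1: 0--01,00--1,00-0-,000--
  m2: -00-0,0-010,000--
  m3: 00--1,000--
  m7: 00--1 ←essential
  m9: -1-01,0--01
  m10: 0-010 ←essential
  m13: --101,-1-01,0--01
  m18: -00-0,10--0
  m21: --101,-010-,1-10-
  m22: 1-1-0,10--0
  m25: -1-01,110-1
  m27: 110-1 ←essential
  m28: 1-1-0,1-10-
  m29: --101,-1-01,1-10-
  m30: 1-1-0 ←essential
Essential: 0-010, 00--1, 1-1-0, 110-1
Petrick residual → --101, -00-0, -1-01
Min cover (7 terms): cd'e + b'c'e' + bd'e + a'c'de' + a'b'e + ace' + abc'e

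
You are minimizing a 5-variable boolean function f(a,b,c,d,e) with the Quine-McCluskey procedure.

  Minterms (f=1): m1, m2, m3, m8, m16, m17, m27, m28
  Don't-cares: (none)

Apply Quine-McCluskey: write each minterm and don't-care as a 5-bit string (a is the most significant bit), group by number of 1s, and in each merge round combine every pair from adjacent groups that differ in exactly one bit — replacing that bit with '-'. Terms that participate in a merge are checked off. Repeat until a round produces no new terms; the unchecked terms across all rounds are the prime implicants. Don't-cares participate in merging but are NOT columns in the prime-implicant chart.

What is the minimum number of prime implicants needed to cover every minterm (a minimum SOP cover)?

6

size-2^0 implicants → 00001(✓)  00010(✓)  00011(✓)  01000  10000(✓)  10001(✓)  11011  11100
size-2^1 implicants → -0001  000-1  0001-  1000-
Unchecked terms (primes): -0001, 000-1, 0001-, 01000, 1000-, 11011, 11100
Minterm coverage:
  m1 ⊆ -0001,000-1
  m2 ⊆ 0001- [E]
  m3 ⊆ 000-1,0001-
  m8 ⊆ 01000 [E]
  m16 ⊆ 1000- [E]
  m17 ⊆ -0001,1000-
  m27 ⊆ 11011 [E]
  m28 ⊆ 11100 [E]
E = {0001-, 01000, 1000-, 11011, 11100}
Petrick residual → -0001
Cover = b'c'd'e + a'b'c'd + a'bc'd'e' + ab'c'd' + abc'de + abcd'e'  |cover|=6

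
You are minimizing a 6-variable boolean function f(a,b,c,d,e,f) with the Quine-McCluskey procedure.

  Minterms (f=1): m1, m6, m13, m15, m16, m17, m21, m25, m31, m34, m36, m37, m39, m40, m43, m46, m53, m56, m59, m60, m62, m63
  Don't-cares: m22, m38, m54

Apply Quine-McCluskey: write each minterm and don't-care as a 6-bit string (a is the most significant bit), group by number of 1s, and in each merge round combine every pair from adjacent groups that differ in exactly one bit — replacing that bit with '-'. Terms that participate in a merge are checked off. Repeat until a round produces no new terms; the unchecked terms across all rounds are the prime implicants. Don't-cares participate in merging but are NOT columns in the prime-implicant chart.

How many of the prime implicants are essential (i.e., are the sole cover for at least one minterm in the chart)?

10

size-2^0 implicants → 000001(✓)  000110(✓)  001101(✓)  001111(✓)  010000(✓)  010001(✓)  010101(✓)  010110(✓)  011001(✓)  011111(✓)  100010(✓)  100100(✓)  100101(✓)  100110(✓)  100111(✓)  101000(✓)  101011(✓)  101110(✓)  110101(✓)  110110(✓)  111000(✓)  111011(✓)  111100(✓)  111110(✓)  111111(✓)
size-2^1 implicants → -00110(✓)  -10101  -10110(✓)  -11111  0-0001  0-0110(✓)  0-1111  0011-1  01-001  010-01  01000-  1-0101  1-0110(✓)  1-1000  1-1011  1-1110(✓)  10-110(✓)  100-10  1001-0(✓)  1001-1(✓)  10010-(✓)  10011-(✓)  11-110(✓)  111-00  111-11  1111-0  11111-
size-2^2 implicants → --0110  1--110  1001--
Unchecked terms (primes): --0110, -10101, -11111, 0-0001, 0-1111, 0011-1, 01-001, 010-01, 01000-, 1--110, 1-0101, 1-1000, 1-1011, 100-10, 1001--, 111-00, 111-11, 1111-0, 11111-
Minterm coverage:
  m1 ⊆ 0-0001 [E]
  m6 ⊆ --0110 [E]
  m13 ⊆ 0011-1 [E]
  m15 ⊆ 0-1111,0011-1
  m16 ⊆ 01000- [E]
  m17 ⊆ 0-0001,01-001,010-01,01000-
  m21 ⊆ -10101,010-01
  m25 ⊆ 01-001 [E]
  m31 ⊆ -11111,0-1111
  m34 ⊆ 100-10 [E]
  m36 ⊆ 1001-- [E]
  m37 ⊆ 1-0101,1001--
  m39 ⊆ 1001-- [E]
  m40 ⊆ 1-1000 [E]
  m43 ⊆ 1-1011 [E]
  m46 ⊆ 1--110 [E]
  m53 ⊆ -10101,1-0101
  m56 ⊆ 1-1000,111-00
  m59 ⊆ 1-1011,111-11
  m60 ⊆ 111-00,1111-0
  m62 ⊆ 1--110,1111-0,11111-
  m63 ⊆ -11111,111-11,11111-
E = {--0110, 0-0001, 0011-1, 01-001, 01000-, 1--110, 1-1000, 1-1011, 100-10, 1001--}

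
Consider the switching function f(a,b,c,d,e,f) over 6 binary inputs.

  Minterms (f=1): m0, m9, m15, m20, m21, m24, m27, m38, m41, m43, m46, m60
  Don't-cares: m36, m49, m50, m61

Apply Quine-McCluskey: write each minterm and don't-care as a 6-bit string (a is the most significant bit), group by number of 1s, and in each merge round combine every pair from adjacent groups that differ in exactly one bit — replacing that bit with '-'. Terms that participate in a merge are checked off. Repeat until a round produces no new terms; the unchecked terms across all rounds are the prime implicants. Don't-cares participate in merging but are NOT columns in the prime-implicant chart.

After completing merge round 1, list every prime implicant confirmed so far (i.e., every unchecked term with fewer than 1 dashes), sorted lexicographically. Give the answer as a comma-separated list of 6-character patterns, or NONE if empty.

[col 0] 000000, 001001*, 001111, 010100*, 010101*, 011000, 011011, 100100*, 100110*, 101001*, 101011*, 101110*, 110001, 110010, 111100*, 111101*
[col 1] -01001, 01010-, 10-110, 1001-0, 1010-1, 11110-
Prime implicants: -01001, 000000, 001111, 01010-, 011000, 011011, 10-110, 1001-0, 1010-1, 110001, 110010, 11110-

000000, 001111, 011000, 011011, 110001, 110010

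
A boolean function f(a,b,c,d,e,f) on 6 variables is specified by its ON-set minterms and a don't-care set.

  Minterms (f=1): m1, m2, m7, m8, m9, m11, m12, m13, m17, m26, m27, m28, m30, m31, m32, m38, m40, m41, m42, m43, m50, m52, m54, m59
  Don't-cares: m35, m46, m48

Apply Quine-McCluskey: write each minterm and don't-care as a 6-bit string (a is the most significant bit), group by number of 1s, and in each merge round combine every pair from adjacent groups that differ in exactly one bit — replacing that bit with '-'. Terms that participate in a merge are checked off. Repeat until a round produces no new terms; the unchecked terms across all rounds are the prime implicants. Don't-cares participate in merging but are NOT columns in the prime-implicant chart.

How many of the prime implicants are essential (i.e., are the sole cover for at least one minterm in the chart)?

7

Round 0: 000001✓ 000010 000111 001000✓ 001001✓ 001011✓ 001100✓ 001101✓ 010001✓ 011010✓ 011011✓ 011100✓ 011110✓ 011111✓ 100000✓ 100011✓ 100110✓ 101000✓ 101001✓ 101010✓ 101011✓ 101110✓ 110000✓ 110010✓ 110100✓ 110110✓ 111011✓
Round 1: -01000✓ -01001✓ -01011✓ -11011✓ 0-0001 0-1011✓ 0-1100 00-001 001-00✓ 001-01✓ 0010-1✓ 00100-✓ 00110-✓ 011-10✓ 011-11✓ 01101-✓ 0111-0 01111-✓ 1-0000 1-0110 1-1011✓ 10-000 10-011 10-110 101-10 1010-0✓ 1010-1✓ 10100-✓ 10101-✓ 110-00✓ 110-10✓ 1100-0✓ 1101-0✓
Round 2: --1011 -010-1 -0100- 001-0- 011-1- 1010-- 110--0
PIs = {--1011, -010-1, -0100-, 0-0001, 0-1100, 00-001, 000010, 000111, 001-0-, 011-1-, 0111-0, 1-0000, 1-0110, 10-000, 10-011, 10-110, 101-10, 1010--, 110--0}
Coverage chart:
  m1: 0-0001,00-001
  m2: 000010 ←essential
  m7: 000111 ←essential
  m8: -0100-,001-0-
  m9: -010-1,-0100-,00-001,001-0-
  m11: --1011,-010-1
  m12: 0-1100,001-0-
  m13: 001-0- ←essential
  m17: 0-0001 ←essential
  m26: 011-1- ←essential
  m27: --1011,011-1-
  m28: 0-1100,0111-0
  m30: 011-1-,0111-0
  m31: 011-1- ←essential
  m32: 1-0000,10-000
  m38: 1-0110,10-110
  m40: -0100-,10-000,1010--
  m41: -010-1,-0100-,1010--
  m42: 101-10,1010--
  m43: --1011,-010-1,10-011,1010--
  m50: 110--0 ←essential
  m52: 110--0 ←essential
  m54: 1-0110,110--0
  m59: --1011 ←essential
Essential: --1011, 0-0001, 000010, 000111, 001-0-, 011-1-, 110--0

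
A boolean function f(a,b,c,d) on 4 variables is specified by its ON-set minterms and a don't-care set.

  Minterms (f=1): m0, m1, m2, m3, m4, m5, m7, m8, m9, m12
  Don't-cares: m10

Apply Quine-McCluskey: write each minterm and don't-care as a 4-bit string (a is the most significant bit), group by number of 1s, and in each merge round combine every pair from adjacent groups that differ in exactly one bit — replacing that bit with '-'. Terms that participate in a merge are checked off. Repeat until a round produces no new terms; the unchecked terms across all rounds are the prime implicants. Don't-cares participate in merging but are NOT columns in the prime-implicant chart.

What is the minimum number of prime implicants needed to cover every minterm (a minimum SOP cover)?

4

Round 0: 0000✓ 0001✓ 0010✓ 0011✓ 0100✓ 0101✓ 0111✓ 1000✓ 1001✓ 1010✓ 1100✓
Round 1: -000✓ -001✓ -010✓ -100✓ 0-00✓ 0-01✓ 0-11✓ 00-0✓ 00-1✓ 000-✓ 001-✓ 01-1✓ 010-✓ 1-00✓ 10-0✓ 100-✓
Round 2: --00 -0-0 -00- 0--1 0-0- 00--
PIs = {--00, -0-0, -00-, 0--1, 0-0-, 00--}
Coverage chart:
  m0: --00,-0-0,-00-,0-0-,00--
  m1: -00-,0--1,0-0-,00--
  m2: -0-0,00--
  m3: 0--1,00--
  m4: --00,0-0-
  m5: 0--1,0-0-
  m7: 0--1 ←essential
  m8: --00,-0-0,-00-
  m9: -00- ←essential
  m12: --00 ←essential
Essential: --00, -00-, 0--1
Petrick residual → -0-0
Min cover (4 terms): c'd' + b'd' + b'c' + a'd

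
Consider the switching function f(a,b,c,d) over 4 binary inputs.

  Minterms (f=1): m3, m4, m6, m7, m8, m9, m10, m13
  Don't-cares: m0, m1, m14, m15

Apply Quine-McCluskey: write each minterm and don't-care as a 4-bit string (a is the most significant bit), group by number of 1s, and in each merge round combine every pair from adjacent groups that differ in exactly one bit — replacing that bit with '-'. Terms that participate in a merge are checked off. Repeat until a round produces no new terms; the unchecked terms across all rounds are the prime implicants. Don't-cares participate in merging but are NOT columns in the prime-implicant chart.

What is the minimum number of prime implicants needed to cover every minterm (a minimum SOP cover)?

size-2^0 implicants → 0000(✓)  0001(✓)  0011(✓)  0100(✓)  0110(✓)  0111(✓)  1000(✓)  1001(✓)  1010(✓)  1101(✓)  1110(✓)  1111(✓)
size-2^1 implicants → -000(✓)  -001(✓)  -110(✓)  -111(✓)  0-00  0-11  00-1  000-(✓)  01-0  011-(✓)  1-01  1-10  10-0  100-(✓)  11-1  111-(✓)
size-2^2 implicants → -00-  -11-
Unchecked terms (primes): -00-, -11-, 0-00, 0-11, 00-1, 01-0, 1-01, 1-10, 10-0, 11-1
Minterm coverage:
  m3 ⊆ 0-11,00-1
  m4 ⊆ 0-00,01-0
  m6 ⊆ -11-,01-0
  m7 ⊆ -11-,0-11
  m8 ⊆ -00-,10-0
  m9 ⊆ -00-,1-01
  m10 ⊆ 1-10,10-0
  m13 ⊆ 1-01,11-1
(no essential prime implicants)
Petrick residual → 0-11, 01-0, 1-01, 10-0
Cover = a'cd + a'bd' + ac'd + ab'd'  |cover|=4

4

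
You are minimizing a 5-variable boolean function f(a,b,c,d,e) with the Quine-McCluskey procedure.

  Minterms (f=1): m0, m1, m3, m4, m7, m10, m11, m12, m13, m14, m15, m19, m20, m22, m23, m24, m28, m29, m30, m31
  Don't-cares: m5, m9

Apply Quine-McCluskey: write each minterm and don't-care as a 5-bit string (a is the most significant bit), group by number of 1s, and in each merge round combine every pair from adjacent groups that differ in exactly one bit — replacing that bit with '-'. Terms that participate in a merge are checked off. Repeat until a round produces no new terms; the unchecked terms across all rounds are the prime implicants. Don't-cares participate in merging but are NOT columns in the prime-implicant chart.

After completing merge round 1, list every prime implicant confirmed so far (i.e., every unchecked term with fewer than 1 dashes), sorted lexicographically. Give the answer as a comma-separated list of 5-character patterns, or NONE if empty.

NONE

Round 0: 00000✓ 00001✓ 00011✓ 00100✓ 00101✓ 00111✓ 01001✓ 01010✓ 01011✓ 01100✓ 01101✓ 01110✓ 01111✓ 10011✓ 10100✓ 10110✓ 10111✓ 11000✓ 11100✓ 11101✓ 11110✓ 11111✓
Round 1: -0011✓ -0100✓ -0111✓ -1100✓ -1101✓ -1110✓ -1111✓ 0-001✓ 0-011✓ 0-100✓ 0-101✓ 0-111✓ 00-00✓ 00-01✓ 00-11✓ 000-1✓ 0000-✓ 001-1✓ 0010-✓ 01-01✓ 01-10✓ 01-11✓ 010-1✓ 0101-✓ 011-0✓ 011-1✓ 0110-✓ 0111-✓ 1-100✓ 1-110✓ 1-111✓ 10-11✓ 101-0✓ 1011-✓ 11-00 111-0✓ 111-1✓ 1110-✓ 1111-✓
Round 2: --100 --111 -0-11 -11-0✓ -11-1✓ -110-✓ -111-✓ 0--01✓ 0--11✓ 0-0-1✓ 0-1-1✓ 0-10- 00--1✓ 00-0- 01--1✓ 01-1- 011--✓ 1-1-0 1-11- 111--✓
Round 3: -11-- 0---1
PIs = {--100, --111, -0-11, -11--, 0---1, 0-10-, 00-0-, 01-1-, 1-1-0, 1-11-, 11-00}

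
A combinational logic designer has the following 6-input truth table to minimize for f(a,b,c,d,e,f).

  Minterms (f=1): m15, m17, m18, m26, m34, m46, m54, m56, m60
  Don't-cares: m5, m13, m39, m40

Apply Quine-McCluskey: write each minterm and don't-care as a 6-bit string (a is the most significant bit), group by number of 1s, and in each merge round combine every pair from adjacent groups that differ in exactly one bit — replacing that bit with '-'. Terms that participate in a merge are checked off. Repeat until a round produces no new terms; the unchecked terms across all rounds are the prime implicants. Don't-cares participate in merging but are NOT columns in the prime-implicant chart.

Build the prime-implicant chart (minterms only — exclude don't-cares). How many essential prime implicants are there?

7

[col 0] 000101*, 001101*, 001111*, 010001, 010010*, 011010*, 100010, 100111, 101000*, 101110, 110110, 111000*, 111100*
[col 1] 00-101, 0011-1, 01-010, 1-1000, 111-00
Prime implicants: 00-101, 0011-1, 01-010, 010001, 1-1000, 100010, 100111, 101110, 110110, 111-00
PI chart (minterm → PIs covering it):
  15 | 0011-1  (sole → essential)
  17 | 010001  (sole → essential)
  18 | 01-010  (sole → essential)
  26 | 01-010  (sole → essential)
  34 | 100010  (sole → essential)
  46 | 101110  (sole → essential)
  54 | 110110  (sole → essential)
  56 | 1-1000,111-00
  60 | 111-00  (sole → essential)
Essential prime implicants: 0011-1, 01-010, 010001, 100010, 101110, 110110, 111-00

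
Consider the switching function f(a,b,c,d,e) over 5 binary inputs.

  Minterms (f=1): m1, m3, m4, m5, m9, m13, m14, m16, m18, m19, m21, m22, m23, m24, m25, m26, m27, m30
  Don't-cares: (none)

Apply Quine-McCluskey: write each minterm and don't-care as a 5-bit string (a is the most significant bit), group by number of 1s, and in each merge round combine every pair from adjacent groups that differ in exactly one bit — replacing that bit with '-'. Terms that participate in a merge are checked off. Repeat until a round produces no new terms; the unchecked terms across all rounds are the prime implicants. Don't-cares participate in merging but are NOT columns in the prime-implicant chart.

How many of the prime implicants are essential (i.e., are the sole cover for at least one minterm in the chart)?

Round 0: 00001✓ 00011✓ 00100✓ 00101✓ 01001✓ 01101✓ 01110✓ 10000✓ 10010✓ 10011✓ 10101✓ 10110✓ 10111✓ 11000✓ 11001✓ 11010✓ 11011✓ 11110✓
Round 1: -0011 -0101 -1001 -1110 0-001✓ 0-101✓ 00-01✓ 000-1 0010- 01-01✓ 1-000✓ 1-010✓ 1-011✓ 1-110✓ 10-10✓ 10-11✓ 100-0✓ 1001-✓ 101-1 1011-✓ 11-10✓ 110-0✓ 110-1✓ 1100-✓ 1101-✓
Round 2: 0--01 1--10 1-0-0 1-01- 10-1- 110--
PIs = {-0011, -0101, -1001, -1110, 0--01, 000-1, 0010-, 1--10, 1-0-0, 1-01-, 10-1-, 101-1, 110--}
Coverage chart:
  m1: 0--01,000-1
  m3: -0011,000-1
  m4: 0010- ←essential
  m5: -0101,0--01,0010-
  m9: -1001,0--01
  m13: 0--01 ←essential
  m14: -1110 ←essential
  m16: 1-0-0 ←essential
  m18: 1--10,1-0-0,1-01-,10-1-
  m19: -0011,1-01-,10-1-
  m21: -0101,101-1
  m22: 1--10,10-1-
  m23: 10-1-,101-1
  m24: 1-0-0,110--
  m25: -1001,110--
  m26: 1--10,1-0-0,1-01-,110--
  m27: 1-01-,110--
  m30: -1110,1--10
Essential: -1110, 0--01, 0010-, 1-0-0

4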